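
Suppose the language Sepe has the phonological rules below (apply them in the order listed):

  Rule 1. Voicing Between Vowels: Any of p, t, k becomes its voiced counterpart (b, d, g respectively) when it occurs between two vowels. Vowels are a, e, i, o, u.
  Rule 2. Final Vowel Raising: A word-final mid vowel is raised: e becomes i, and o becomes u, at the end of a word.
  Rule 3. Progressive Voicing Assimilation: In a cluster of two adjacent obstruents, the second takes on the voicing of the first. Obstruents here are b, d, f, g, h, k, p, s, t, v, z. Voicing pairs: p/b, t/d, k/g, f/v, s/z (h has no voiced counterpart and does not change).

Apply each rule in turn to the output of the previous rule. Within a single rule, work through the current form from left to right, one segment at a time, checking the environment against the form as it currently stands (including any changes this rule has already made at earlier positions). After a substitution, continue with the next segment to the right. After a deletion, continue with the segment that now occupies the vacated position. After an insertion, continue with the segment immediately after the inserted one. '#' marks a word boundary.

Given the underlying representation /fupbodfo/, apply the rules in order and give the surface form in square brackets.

Rule 1 Voicing Between Vowels: no change — [fupbodfo]
Rule 2 Final Vowel Raising: [fupbodfo] → [fupbodfu]
Rule 3 Progressive Voicing Assimilation: [fupbodfu] → [fuppodvu]

[fuppodvu]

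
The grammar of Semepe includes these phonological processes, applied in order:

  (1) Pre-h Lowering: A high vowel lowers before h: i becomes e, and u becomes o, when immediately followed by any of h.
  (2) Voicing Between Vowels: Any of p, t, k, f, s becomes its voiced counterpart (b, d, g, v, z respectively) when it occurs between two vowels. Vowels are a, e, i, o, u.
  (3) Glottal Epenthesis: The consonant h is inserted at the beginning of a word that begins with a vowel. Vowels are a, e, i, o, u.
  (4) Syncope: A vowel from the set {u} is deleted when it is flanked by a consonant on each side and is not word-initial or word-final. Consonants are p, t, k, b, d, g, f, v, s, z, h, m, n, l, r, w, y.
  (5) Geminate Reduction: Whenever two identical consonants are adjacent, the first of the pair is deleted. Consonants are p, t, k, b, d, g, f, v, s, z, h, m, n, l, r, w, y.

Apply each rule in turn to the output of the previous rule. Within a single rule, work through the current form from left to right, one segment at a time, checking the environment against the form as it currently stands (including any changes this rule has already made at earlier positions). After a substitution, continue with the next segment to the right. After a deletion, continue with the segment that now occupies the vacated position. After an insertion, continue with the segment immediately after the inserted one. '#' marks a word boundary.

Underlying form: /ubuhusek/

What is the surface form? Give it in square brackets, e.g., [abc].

[hbohzek]

(1) Pre-h Lowering: [ubuhusek] → [ubohusek]
(2) Voicing Between Vowels: [ubohusek] → [ubohuzek]
(3) Glottal Epenthesis: [ubohuzek] → [hubohuzek]
(4) Syncope: [hubohuzek] → [hbohzek]
(5) Geminate Reduction: no change — [hbohzek]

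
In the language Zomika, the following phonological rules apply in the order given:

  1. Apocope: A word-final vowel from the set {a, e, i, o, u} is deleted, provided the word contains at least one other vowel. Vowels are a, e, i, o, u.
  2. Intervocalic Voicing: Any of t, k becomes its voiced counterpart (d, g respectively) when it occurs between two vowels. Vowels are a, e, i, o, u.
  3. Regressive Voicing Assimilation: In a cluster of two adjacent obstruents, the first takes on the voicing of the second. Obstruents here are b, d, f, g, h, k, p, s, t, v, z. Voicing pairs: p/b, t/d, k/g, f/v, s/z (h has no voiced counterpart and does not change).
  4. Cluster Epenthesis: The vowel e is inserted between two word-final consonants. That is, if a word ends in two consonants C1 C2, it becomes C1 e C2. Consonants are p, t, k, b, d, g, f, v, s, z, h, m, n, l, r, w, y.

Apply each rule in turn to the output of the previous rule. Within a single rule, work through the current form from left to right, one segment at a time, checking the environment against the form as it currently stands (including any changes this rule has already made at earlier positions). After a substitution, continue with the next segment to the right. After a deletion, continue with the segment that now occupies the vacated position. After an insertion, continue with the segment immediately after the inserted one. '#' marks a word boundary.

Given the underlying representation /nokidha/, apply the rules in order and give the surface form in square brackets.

1 Apocope: [nokidha] → [nokidh]
2 Intervocalic Voicing: [nokidh] → [nogidh]
3 Regressive Voicing Assimilation: [nogidh] → [nogith]
4 Cluster Epenthesis: [nogith] → [nogiteh]

[nogiteh]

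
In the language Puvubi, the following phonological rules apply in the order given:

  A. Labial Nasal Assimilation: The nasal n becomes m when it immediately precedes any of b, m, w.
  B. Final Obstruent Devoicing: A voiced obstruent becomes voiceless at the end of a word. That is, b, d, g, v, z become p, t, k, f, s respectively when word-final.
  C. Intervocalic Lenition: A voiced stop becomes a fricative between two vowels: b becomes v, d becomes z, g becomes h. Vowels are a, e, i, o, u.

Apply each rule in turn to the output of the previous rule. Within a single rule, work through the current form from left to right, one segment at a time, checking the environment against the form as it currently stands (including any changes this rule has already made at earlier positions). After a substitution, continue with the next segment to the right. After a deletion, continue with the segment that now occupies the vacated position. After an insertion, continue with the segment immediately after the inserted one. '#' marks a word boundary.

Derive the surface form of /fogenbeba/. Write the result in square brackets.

A Labial Nasal Assimilation: [fogenbeba] → [fogembeba]
B Final Obstruent Devoicing: no change — [fogembeba]
C Intervocalic Lenition: [fogembeba] → [fohembeva]

[fohembeva]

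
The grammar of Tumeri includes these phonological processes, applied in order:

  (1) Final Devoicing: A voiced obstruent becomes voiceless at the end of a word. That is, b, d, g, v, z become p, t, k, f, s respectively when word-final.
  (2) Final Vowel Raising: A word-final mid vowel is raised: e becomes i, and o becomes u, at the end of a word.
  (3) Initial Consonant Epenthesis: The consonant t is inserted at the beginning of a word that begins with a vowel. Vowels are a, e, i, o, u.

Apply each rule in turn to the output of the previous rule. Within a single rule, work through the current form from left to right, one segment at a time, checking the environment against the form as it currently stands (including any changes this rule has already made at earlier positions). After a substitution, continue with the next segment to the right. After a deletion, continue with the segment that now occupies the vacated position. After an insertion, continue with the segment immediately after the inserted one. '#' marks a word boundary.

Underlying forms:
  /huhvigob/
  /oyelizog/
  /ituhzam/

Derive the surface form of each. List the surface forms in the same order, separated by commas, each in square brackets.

[huhvigop], [toyelizok], [tituhzam]

/huhvigob/:
  (1) Final Devoicing: [huhvigob] → [huhvigop]
  (2) Final Vowel Raising: no change — [huhvigop]
  (3) Initial Consonant Epenthesis: no change — [huhvigop]
/oyelizog/:
  (1) Final Devoicing: [oyelizog] → [oyelizok]
  (2) Final Vowel Raising: no change — [oyelizok]
  (3) Initial Consonant Epenthesis: [oyelizok] → [toyelizok]
/ituhzam/:
  (1) Final Devoicing: no change — [ituhzam]
  (2) Final Vowel Raising: no change — [ituhzam]
  (3) Initial Consonant Epenthesis: [ituhzam] → [tituhzam]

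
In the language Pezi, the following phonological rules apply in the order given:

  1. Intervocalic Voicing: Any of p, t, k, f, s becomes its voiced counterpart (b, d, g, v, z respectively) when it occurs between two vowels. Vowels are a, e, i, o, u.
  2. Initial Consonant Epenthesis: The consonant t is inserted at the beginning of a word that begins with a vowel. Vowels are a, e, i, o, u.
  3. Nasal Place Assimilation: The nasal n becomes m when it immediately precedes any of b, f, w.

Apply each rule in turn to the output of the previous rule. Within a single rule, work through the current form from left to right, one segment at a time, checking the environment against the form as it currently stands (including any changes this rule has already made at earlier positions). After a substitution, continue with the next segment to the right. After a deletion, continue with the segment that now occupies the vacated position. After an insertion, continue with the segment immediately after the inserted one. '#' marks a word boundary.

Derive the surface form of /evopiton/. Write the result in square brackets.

1 Intervocalic Voicing: [evopiton] → [evobidon]
2 Initial Consonant Epenthesis: [evobidon] → [tevobidon]
3 Nasal Place Assimilation: no change — [tevobidon]

[tevobidon]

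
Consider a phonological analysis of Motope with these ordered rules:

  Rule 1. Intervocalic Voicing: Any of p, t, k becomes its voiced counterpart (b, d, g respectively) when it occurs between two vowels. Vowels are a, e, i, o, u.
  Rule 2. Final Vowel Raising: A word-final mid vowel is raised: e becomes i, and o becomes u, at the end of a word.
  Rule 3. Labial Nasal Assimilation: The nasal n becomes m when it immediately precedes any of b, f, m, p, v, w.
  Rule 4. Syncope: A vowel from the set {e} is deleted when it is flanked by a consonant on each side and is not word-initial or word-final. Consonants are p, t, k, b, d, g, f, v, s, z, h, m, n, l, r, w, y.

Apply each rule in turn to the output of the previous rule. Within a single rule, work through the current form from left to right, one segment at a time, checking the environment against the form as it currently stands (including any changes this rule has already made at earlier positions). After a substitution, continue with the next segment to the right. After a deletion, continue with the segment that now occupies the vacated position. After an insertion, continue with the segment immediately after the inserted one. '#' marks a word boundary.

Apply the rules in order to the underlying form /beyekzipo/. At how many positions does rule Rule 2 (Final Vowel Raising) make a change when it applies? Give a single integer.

1

Rule 1 Intervocalic Voicing: [beyekzipo] → [beyekzibo]
Rule 2 Final Vowel Raising: [beyekzibo] → [beyekzibu]
Rule 3 Labial Nasal Assimilation: no change — [beyekzibu]
Rule 4 Syncope: [beyekzibu] → [bykzibu]
Rule Rule 2 changed 1 position(s).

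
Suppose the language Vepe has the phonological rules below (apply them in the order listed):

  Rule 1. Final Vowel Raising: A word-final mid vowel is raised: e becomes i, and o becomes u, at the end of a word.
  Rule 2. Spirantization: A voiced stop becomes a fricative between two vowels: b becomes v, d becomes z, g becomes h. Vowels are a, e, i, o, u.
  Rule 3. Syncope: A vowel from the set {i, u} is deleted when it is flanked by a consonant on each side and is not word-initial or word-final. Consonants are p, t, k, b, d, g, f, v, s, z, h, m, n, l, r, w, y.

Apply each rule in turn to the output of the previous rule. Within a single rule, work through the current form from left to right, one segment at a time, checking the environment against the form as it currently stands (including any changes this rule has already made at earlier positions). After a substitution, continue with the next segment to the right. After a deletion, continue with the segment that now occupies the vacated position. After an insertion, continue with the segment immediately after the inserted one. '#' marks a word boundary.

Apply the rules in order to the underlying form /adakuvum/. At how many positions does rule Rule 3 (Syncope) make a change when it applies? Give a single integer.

2

Rule 1 Final Vowel Raising: no change — [adakuvum]
Rule 2 Spirantization: [adakuvum] → [azakuvum]
Rule 3 Syncope: [azakuvum] → [azakvm]
Rule Rule 3 changed 2 position(s).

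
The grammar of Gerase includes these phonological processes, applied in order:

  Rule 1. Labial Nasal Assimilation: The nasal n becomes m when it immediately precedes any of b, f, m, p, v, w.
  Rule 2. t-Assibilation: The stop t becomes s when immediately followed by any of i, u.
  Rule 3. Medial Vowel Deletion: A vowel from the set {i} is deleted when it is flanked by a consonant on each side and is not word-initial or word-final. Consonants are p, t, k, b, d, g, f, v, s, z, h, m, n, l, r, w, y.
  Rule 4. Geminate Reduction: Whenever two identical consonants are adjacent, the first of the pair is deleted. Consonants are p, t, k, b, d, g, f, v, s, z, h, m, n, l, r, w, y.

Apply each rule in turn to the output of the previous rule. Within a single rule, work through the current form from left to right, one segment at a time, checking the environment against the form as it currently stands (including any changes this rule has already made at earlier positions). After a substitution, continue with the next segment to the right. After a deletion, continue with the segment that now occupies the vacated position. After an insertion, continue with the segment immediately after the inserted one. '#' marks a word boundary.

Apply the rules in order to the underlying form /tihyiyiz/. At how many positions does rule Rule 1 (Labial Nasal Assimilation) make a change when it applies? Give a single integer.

Rule 1 Labial Nasal Assimilation: no change — [tihyiyiz]
Rule 2 t-Assibilation: [tihyiyiz] → [sihyiyiz]
Rule 3 Medial Vowel Deletion: [sihyiyiz] → [shyyz]
Rule 4 Geminate Reduction: [shyyz] → [shyz]
Rule Rule 1 changed 0 position(s).

0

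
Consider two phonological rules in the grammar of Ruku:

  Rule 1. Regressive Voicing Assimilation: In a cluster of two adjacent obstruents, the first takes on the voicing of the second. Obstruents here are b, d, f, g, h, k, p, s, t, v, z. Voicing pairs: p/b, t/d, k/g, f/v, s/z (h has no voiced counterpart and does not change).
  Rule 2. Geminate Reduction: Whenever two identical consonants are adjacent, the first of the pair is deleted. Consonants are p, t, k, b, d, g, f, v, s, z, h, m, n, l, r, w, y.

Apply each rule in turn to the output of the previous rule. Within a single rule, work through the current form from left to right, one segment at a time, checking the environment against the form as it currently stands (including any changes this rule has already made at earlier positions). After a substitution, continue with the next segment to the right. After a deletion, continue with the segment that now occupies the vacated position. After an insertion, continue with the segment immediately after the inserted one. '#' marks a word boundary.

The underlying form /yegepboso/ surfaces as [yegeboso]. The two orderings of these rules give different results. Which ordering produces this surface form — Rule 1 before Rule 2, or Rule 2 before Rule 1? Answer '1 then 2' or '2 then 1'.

1 then 2

Order 1 then 2:
  1 Regressive Voicing Assimilation: [yegepboso] → [yegebboso]
  2 Geminate Reduction: [yegebboso] → [yegeboso]
  result: [yegeboso]
Order 2 then 1:
  2 Geminate Reduction: no change — [yegepboso]
  1 Regressive Voicing Assimilation: [yegepboso] → [yegebboso]
  result: [yegebboso]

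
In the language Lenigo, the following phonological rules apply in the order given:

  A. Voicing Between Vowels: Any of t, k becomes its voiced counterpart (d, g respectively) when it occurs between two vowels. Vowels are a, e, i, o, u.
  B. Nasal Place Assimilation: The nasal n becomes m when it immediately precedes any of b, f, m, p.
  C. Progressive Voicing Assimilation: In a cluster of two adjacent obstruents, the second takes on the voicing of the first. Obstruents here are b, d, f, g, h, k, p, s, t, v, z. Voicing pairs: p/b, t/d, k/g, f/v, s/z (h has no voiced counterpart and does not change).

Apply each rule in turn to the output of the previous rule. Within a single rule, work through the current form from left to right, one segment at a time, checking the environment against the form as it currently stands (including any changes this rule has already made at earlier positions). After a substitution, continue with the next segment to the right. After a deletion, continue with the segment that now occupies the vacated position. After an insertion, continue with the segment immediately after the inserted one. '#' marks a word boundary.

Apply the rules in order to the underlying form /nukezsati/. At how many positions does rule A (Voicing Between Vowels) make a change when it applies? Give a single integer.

A Voicing Between Vowels: [nukezsati] → [nugezsadi]
B Nasal Place Assimilation: no change — [nugezsadi]
C Progressive Voicing Assimilation: [nugezsadi] → [nugezzadi]
Rule A changed 2 position(s).

2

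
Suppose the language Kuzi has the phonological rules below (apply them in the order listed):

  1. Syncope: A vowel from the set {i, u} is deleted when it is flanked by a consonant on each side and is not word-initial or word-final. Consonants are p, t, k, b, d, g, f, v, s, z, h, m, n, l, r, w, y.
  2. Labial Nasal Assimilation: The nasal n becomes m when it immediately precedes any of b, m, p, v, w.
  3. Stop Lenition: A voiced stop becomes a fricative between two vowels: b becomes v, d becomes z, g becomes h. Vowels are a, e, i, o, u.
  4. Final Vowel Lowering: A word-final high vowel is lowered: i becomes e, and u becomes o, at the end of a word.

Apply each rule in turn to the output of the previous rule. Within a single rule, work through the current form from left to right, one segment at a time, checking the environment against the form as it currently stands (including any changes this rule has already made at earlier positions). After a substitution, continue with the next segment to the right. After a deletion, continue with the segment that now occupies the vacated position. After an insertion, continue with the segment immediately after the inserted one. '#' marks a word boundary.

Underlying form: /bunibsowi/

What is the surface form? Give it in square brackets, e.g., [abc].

1 Syncope: [bunibsowi] → [bnbsowi]
2 Labial Nasal Assimilation: [bnbsowi] → [bmbsowi]
3 Stop Lenition: no change — [bmbsowi]
4 Final Vowel Lowering: [bmbsowi] → [bmbsowe]

[bmbsowe]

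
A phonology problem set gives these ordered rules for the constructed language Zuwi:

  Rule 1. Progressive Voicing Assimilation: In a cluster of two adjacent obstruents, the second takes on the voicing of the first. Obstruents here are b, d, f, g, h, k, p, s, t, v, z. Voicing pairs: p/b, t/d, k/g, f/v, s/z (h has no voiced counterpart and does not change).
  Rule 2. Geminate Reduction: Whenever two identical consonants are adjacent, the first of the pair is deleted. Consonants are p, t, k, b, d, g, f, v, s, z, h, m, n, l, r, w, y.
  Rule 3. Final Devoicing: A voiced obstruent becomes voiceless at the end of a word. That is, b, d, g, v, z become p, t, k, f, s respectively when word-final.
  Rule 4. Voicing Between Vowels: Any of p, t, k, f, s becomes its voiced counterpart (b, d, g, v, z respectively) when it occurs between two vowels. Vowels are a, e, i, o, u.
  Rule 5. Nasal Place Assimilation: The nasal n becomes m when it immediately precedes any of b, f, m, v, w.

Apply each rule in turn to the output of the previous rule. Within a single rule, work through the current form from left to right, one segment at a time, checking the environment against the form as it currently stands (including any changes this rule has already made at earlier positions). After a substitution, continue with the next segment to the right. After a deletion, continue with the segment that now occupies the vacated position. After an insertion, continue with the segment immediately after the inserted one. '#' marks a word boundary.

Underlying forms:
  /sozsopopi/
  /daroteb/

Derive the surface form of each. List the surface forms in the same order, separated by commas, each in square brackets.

/sozsopopi/:
  Rule 1 Progressive Voicing Assimilation: [sozsopopi] → [sozzopopi]
  Rule 2 Geminate Reduction: [sozzopopi] → [sozopopi]
  Rule 3 Final Devoicing: no change — [sozopopi]
  Rule 4 Voicing Between Vowels: [sozopopi] → [sozobobi]
  Rule 5 Nasal Place Assimilation: no change — [sozobobi]
/daroteb/:
  Rule 1 Progressive Voicing Assimilation: no change — [daroteb]
  Rule 2 Geminate Reduction: no change — [daroteb]
  Rule 3 Final Devoicing: [daroteb] → [darotep]
  Rule 4 Voicing Between Vowels: [darotep] → [darodep]
  Rule 5 Nasal Place Assimilation: no change — [darodep]

[sozobobi], [darodep]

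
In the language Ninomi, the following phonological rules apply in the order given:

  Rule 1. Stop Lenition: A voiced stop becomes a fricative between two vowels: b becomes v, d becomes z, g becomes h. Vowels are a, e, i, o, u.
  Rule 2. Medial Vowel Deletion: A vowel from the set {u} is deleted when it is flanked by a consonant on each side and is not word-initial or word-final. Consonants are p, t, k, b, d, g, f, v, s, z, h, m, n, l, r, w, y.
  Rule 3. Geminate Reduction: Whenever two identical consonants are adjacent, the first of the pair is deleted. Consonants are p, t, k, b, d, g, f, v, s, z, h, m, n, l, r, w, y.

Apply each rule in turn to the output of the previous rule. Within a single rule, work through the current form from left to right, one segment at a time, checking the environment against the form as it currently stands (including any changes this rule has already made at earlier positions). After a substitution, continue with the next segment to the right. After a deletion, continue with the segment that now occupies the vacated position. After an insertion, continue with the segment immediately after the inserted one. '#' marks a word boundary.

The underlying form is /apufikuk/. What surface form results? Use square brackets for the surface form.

[apfik]

Rule 1 Stop Lenition: no change — [apufikuk]
Rule 2 Medial Vowel Deletion: [apufikuk] → [apfikk]
Rule 3 Geminate Reduction: [apfikk] → [apfik]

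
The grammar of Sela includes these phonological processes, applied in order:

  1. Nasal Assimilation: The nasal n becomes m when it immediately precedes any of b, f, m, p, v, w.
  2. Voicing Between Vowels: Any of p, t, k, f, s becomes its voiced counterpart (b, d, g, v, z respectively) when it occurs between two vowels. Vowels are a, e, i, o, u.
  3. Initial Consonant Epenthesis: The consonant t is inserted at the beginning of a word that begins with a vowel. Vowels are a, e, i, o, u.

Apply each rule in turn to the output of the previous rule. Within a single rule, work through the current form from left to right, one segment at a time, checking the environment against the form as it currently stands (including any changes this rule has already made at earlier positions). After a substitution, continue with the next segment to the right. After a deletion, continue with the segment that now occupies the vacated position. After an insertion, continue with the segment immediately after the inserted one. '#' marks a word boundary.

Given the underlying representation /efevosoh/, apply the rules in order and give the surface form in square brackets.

[tevevozoh]

1 Nasal Assimilation: no change — [efevosoh]
2 Voicing Between Vowels: [efevosoh] → [evevozoh]
3 Initial Consonant Epenthesis: [evevozoh] → [tevevozoh]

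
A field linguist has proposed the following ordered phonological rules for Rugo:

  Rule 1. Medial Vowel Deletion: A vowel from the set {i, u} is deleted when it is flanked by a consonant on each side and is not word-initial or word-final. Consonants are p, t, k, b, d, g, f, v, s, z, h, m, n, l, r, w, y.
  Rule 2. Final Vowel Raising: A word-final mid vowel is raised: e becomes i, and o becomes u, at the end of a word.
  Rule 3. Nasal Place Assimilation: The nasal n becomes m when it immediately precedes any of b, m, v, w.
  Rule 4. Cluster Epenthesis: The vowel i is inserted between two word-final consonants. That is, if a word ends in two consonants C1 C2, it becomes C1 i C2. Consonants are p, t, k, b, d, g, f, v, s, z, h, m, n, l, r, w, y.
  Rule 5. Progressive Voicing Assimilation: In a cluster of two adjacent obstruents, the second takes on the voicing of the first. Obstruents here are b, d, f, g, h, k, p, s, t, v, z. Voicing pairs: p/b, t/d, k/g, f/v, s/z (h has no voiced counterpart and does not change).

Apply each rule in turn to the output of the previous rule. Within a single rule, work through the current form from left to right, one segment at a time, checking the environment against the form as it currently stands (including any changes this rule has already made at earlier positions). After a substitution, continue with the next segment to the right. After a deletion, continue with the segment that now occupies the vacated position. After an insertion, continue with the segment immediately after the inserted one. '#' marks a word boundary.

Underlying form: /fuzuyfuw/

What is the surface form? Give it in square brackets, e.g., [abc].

[fsyfiw]

Rule 1 Medial Vowel Deletion: [fuzuyfuw] → [fzyfw]
Rule 2 Final Vowel Raising: no change — [fzyfw]
Rule 3 Nasal Place Assimilation: no change — [fzyfw]
Rule 4 Cluster Epenthesis: [fzyfw] → [fzyfiw]
Rule 5 Progressive Voicing Assimilation: [fzyfiw] → [fsyfiw]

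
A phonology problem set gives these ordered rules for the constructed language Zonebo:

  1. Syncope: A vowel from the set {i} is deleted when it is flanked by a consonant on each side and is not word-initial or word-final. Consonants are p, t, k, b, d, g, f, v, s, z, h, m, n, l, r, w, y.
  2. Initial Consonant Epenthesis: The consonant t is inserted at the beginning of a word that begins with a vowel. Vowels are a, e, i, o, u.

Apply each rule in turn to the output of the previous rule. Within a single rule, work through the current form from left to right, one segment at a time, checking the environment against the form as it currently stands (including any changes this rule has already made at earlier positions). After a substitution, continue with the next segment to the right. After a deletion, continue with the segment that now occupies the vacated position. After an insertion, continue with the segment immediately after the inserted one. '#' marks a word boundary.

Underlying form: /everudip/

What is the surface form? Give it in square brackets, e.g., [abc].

[teverudp]

1 Syncope: [everudip] → [everudp]
2 Initial Consonant Epenthesis: [everudp] → [teverudp]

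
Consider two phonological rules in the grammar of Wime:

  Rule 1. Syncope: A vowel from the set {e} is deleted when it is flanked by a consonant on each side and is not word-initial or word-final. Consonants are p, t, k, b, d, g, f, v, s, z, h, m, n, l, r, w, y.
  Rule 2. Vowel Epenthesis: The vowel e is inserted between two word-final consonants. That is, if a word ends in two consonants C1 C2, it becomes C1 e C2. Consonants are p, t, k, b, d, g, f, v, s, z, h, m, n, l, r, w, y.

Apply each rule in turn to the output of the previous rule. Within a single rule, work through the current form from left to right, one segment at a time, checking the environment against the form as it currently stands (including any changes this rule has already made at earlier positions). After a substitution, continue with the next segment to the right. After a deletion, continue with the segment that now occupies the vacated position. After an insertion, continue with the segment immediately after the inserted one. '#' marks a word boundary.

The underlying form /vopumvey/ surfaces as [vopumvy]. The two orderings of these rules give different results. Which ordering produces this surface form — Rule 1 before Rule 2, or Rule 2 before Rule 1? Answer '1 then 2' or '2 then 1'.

Order 1 then 2:
  1 Syncope: [vopumvey] → [vopumvy]
  2 Vowel Epenthesis: [vopumvy] → [vopumvey]
  result: [vopumvey]
Order 2 then 1:
  2 Vowel Epenthesis: no change — [vopumvey]
  1 Syncope: [vopumvey] → [vopumvy]
  result: [vopumvy]

2 then 1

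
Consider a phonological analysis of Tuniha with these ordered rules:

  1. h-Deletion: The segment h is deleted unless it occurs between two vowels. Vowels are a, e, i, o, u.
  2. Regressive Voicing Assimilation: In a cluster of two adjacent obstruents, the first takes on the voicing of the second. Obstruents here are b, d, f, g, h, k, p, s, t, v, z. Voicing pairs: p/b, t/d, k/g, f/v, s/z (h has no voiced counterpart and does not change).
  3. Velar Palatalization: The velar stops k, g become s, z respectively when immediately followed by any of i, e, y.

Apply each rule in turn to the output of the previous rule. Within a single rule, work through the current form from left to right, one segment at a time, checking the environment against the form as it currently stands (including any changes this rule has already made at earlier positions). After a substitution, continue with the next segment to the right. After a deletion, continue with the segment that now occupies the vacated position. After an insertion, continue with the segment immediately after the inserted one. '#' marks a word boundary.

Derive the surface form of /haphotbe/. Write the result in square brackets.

1 h-Deletion: [haphotbe] → [apotbe]
2 Regressive Voicing Assimilation: [apotbe] → [apodbe]
3 Velar Palatalization: no change — [apodbe]

[apodbe]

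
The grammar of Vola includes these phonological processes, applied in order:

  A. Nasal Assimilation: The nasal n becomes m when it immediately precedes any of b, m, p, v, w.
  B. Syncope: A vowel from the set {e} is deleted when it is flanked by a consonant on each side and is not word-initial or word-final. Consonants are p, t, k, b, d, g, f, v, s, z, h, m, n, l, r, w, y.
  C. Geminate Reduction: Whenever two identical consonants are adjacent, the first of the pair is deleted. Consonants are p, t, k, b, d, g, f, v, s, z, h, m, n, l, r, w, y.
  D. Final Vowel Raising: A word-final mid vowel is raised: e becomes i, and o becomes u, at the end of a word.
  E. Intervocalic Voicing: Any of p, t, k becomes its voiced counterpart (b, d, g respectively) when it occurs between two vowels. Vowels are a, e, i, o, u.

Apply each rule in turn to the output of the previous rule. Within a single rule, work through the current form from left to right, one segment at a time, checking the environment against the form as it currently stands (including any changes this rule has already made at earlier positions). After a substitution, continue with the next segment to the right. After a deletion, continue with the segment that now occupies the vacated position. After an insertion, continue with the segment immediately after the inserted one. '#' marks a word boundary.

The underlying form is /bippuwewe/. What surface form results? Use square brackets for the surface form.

A Nasal Assimilation: no change — [bippuwewe]
B Syncope: [bippuwewe] → [bippuwwe]
C Geminate Reduction: [bippuwwe] → [bipuwe]
D Final Vowel Raising: [bipuwe] → [bipuwi]
E Intervocalic Voicing: [bipuwi] → [bibuwi]

[bibuwi]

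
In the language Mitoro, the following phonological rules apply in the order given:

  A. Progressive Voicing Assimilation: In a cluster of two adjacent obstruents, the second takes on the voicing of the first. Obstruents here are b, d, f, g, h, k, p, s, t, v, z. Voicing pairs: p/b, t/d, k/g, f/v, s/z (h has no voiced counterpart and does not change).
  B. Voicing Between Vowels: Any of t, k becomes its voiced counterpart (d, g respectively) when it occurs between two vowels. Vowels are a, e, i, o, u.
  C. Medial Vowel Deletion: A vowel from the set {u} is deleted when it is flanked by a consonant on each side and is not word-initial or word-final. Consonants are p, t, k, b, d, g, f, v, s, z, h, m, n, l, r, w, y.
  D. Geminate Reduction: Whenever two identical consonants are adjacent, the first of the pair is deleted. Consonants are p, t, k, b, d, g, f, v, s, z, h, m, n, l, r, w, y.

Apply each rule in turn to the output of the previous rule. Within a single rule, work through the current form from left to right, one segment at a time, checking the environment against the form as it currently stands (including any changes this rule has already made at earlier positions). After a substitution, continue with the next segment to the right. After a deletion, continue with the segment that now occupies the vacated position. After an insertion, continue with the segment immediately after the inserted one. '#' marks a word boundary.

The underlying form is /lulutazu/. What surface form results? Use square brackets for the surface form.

[ldazu]

A Progressive Voicing Assimilation: no change — [lulutazu]
B Voicing Between Vowels: [lulutazu] → [luludazu]
C Medial Vowel Deletion: [luludazu] → [lldazu]
D Geminate Reduction: [lldazu] → [ldazu]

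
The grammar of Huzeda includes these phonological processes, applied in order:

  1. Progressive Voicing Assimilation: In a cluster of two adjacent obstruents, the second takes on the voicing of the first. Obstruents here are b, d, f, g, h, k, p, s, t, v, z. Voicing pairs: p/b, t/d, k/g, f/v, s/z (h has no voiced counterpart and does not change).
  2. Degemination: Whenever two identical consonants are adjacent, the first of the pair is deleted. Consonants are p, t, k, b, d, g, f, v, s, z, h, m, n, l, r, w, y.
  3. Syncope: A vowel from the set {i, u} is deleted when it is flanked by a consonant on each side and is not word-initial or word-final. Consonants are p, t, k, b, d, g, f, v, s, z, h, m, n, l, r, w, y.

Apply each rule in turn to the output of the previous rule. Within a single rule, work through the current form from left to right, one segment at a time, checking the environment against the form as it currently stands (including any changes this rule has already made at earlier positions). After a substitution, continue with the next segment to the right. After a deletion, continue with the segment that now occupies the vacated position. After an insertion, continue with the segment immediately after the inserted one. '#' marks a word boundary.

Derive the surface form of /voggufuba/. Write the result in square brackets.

[vogfba]

1 Progressive Voicing Assimilation: no change — [voggufuba]
2 Degemination: [voggufuba] → [vogufuba]
3 Syncope: [vogufuba] → [vogfba]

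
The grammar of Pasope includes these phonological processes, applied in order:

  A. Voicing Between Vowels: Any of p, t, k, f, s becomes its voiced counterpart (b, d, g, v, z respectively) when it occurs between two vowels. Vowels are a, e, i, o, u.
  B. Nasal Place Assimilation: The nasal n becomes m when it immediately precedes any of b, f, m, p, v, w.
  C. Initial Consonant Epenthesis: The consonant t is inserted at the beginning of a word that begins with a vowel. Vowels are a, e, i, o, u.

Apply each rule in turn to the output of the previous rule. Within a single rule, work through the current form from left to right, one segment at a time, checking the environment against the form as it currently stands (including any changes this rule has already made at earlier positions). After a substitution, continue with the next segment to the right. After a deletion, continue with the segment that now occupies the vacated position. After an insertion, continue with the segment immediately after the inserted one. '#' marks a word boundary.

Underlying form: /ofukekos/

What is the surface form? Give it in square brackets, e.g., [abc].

[tovugegos]

A Voicing Between Vowels: [ofukekos] → [ovugegos]
B Nasal Place Assimilation: no change — [ovugegos]
C Initial Consonant Epenthesis: [ovugegos] → [tovugegos]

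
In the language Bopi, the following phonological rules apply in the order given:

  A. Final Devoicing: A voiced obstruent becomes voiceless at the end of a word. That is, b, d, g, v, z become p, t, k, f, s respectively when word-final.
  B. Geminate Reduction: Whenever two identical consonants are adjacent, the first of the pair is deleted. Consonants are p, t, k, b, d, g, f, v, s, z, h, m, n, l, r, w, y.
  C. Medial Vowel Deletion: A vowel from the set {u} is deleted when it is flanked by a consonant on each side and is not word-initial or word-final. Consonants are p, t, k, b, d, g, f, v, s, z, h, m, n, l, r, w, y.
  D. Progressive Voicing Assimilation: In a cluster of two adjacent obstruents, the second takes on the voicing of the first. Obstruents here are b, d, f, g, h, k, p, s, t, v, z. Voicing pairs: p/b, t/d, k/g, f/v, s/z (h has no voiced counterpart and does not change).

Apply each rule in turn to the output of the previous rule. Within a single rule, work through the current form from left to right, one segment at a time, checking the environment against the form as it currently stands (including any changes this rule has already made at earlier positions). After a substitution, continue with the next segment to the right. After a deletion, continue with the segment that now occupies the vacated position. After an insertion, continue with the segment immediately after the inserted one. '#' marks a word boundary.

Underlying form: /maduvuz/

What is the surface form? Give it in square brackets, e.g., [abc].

A Final Devoicing: [maduvuz] → [maduvus]
B Geminate Reduction: no change — [maduvus]
C Medial Vowel Deletion: [maduvus] → [madvs]
D Progressive Voicing Assimilation: [madvs] → [madvz]

[madvz]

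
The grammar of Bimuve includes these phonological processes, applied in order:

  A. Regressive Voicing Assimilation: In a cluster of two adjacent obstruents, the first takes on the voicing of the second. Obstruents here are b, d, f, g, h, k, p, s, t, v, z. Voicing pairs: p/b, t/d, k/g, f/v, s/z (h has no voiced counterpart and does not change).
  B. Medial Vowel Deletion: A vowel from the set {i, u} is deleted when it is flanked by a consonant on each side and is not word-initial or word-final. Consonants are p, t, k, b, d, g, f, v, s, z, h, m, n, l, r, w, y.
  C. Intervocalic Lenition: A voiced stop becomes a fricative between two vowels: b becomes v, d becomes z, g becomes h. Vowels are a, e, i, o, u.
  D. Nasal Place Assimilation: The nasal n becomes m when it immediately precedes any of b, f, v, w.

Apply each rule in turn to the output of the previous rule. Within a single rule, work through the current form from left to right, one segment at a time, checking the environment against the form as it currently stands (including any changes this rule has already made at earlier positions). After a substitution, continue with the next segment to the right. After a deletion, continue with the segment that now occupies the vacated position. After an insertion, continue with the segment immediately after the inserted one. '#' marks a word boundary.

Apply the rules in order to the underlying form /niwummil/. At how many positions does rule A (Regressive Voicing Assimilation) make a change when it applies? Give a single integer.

0

A Regressive Voicing Assimilation: no change — [niwummil]
B Medial Vowel Deletion: [niwummil] → [nwmml]
C Intervocalic Lenition: no change — [nwmml]
D Nasal Place Assimilation: [nwmml] → [mwmml]
Rule A changed 0 position(s).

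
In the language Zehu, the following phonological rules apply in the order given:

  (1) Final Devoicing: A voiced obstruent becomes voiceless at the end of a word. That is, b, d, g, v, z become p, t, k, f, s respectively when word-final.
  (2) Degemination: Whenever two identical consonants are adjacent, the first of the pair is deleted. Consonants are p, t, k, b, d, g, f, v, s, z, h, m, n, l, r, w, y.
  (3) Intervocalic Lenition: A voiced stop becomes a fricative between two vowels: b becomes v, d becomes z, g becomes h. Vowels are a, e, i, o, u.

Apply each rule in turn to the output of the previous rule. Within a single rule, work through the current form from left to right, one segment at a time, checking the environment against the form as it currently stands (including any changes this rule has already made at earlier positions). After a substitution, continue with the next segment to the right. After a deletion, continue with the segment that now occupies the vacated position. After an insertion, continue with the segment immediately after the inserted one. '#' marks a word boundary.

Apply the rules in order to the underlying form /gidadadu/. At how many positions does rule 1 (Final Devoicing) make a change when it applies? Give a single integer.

0

(1) Final Devoicing: no change — [gidadadu]
(2) Degemination: no change — [gidadadu]
(3) Intervocalic Lenition: [gidadadu] → [gizazazu]
Rule 1 changed 0 position(s).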